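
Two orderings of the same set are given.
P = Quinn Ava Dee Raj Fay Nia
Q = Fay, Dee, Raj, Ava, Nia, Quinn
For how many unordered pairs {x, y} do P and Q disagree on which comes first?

Assign each item its position (1..6) in the first ordering, then rewrite the second ordering as that position sequence:
positions: Quinn→1, Ava→2, Dee→3, Raj→4, Fay→5, Nia→6
second ordering as positions: [5, 3, 4, 2, 6, 1]
Discordant pairs = inversions in this position sequence.
5: 3, 4, 2, 1 → 4
3: 2, 1 → 2
4: 2, 1 → 2
2: 1 → 1
6: 1 → 1
1: 0
Total: 4 + 2 + 2 + 1 + 1 + 0 = 10

10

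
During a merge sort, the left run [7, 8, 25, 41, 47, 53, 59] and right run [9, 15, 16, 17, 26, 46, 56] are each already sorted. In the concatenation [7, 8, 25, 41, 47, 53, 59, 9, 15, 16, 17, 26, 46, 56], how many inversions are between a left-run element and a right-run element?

28 cross-inversions

Count, for every r in R, how many entries of L exceed r:
r = 9: 25, 41, 47, 53, 59 → 5
r = 15: 25, 41, 47, 53, 59 → 5
r = 16: 25, 41, 47, 53, 59 → 5
r = 17: 25, 41, 47, 53, 59 → 5
r = 26: 41, 47, 53, 59 → 4
r = 46: 47, 53, 59 → 3
r = 56: 59 → 1
Cross-inversions: 5 + 5 + 5 + 5 + 4 + 3 + 1 = 28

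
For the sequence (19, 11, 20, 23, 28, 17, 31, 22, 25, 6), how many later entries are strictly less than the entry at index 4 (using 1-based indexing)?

The element at index 4 is 23.
Elements after it: 28, 17, 31, 22, 25, 6
Those smaller than 23: 17, 22, 6

3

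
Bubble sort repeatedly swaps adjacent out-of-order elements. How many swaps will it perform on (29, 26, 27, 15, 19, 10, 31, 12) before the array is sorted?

The minimum number of adjacent swaps to sort an array equals its inversion count, since every such swap removes exactly one inversion.
Count inversions — for each element, later elements that are smaller:
29: 26, 27, 15, 19, 10, 12 → 6
26: 15, 19, 10, 12 → 4
27: 15, 19, 10, 12 → 4
15: 10, 12 → 2
19: 10, 12 → 2
10: none → 0
31: 12 → 1
12: none → 0
Total inversions: 6 + 4 + 4 + 2 + 2 + 0 + 1 + 0 = 19

19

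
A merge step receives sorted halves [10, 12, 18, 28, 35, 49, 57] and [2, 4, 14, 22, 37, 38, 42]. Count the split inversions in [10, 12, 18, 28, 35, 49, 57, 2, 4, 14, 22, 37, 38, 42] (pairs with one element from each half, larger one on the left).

29

For each element r of the right run, count left-run elements greater than r:
r = 2: 10, 12, 18, 28, 35, 49, 57 → 7
r = 4: 10, 12, 18, 28, 35, 49, 57 → 7
r = 14: 18, 28, 35, 49, 57 → 5
r = 22: 28, 35, 49, 57 → 4
r = 37: 49, 57 → 2
r = 38: 49, 57 → 2
r = 42: 49, 57 → 2
Cross-inversions: 7 + 7 + 5 + 4 + 2 + 2 + 2 = 29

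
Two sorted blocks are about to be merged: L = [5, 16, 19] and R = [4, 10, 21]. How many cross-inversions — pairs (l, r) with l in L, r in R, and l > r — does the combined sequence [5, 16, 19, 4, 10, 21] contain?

5

For each element r of the right run, count left-run elements greater than r:
r = 4: 5, 16, 19 → 3
r = 10: 16, 19 → 2
r = 21: none → 0
Cross-inversions: 3 + 2 + 0 = 5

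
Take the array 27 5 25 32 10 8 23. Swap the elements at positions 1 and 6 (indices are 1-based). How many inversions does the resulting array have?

There are 7 inversions.

Positions 1 and 6 hold 27 and 8; after swapping, the array is [8, 5, 25, 32, 10, 27, 23].
Count, for each position, how many later elements it exceeds:
8 → 5 → 1
5 → none → 0
25 → 10, 23 → 2
32 → 10, 27, 23 → 3
10 → none → 0
27 → 23 → 1
23 → none → 0
Sum: 1 + 0 + 2 + 3 + 0 + 1 + 0 = 7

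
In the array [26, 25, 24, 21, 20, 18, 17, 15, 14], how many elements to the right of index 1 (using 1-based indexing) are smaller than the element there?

The element at index 1 is 26.
Elements after it: 25, 24, 21, 20, 18, 17, 15, 14
Those smaller than 26: 25, 24, 21, 20, 18, 17, 15, 14

8 such elements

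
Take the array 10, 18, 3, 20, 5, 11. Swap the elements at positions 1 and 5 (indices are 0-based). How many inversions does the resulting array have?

6 inversions

Positions 1 and 5 hold 18 and 11; after swapping, the array is [10, 11, 3, 20, 5, 18].
Sweep left to right; for each value list the smaller values that follow it:
10 → 3, 5 → 2
11 → 3, 5 → 2
3 → none → 0
20 → 5, 18 → 2
5 → none → 0
18 → none → 0
Sum: 2 + 2 + 0 + 2 + 0 + 0 = 6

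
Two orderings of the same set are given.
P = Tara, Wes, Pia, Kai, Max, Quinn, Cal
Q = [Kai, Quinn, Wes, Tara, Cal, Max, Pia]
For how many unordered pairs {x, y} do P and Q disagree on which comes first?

11 disagreeing pairs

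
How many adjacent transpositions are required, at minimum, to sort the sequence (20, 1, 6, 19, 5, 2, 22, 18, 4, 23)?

19

Minimum adjacent swaps = number of inversions (each swap of adjacent out-of-order elements removes one inversion and no swap can remove more).
Count inversions — for each element, later elements that are smaller:
20: 1, 6, 19, 5, 2, 18, 4 → 7
1: none → 0
6: 5, 2, 4 → 3
19: 5, 2, 18, 4 → 4
5: 2, 4 → 2
2: none → 0
22: 18, 4 → 2
18: 4 → 1
4: none → 0
23: none → 0
Total inversions: 7 + 0 + 3 + 4 + 2 + 0 + 2 + 1 + 0 + 0 = 19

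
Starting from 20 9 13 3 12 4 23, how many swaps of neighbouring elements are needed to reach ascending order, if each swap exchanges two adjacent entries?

The minimum number of adjacent swaps to sort an array equals its inversion count, since every such swap removes exactly one inversion.
Count inversions — for each element, later elements that are smaller:
20: 9, 13, 3, 12, 4 → 5
9: 3, 4 → 2
13: 3, 12, 4 → 3
3: none → 0
12: 4 → 1
4: none → 0
23: none → 0
Total inversions: 5 + 2 + 3 + 0 + 1 + 0 + 0 = 11

Adjacent swaps: 11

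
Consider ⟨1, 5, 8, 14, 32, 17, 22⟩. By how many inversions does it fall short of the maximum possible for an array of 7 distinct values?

Maximum inversions for 7 distinct elements is C(7, 2) = 7·6/2 = 21.
Current inversions — for each element, count later smaller elements:
1: 0
5: 0
8: 0
14: 0
32: 2
17: 0
22: 0
Current total: 0 + 0 + 0 + 0 + 2 + 0 + 0 = 2
Shortfall: 21 − 2 = 19

19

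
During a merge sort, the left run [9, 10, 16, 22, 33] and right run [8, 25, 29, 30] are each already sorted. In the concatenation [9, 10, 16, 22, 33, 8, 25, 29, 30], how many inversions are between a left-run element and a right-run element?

For each element r of the right run, count left-run elements greater than r:
r = 8: 9, 10, 16, 22, 33 → 5
r = 25: 33 → 1
r = 29: 33 → 1
r = 30: 33 → 1
Cross-inversions: 5 + 1 + 1 + 1 = 8

Split inversions: 8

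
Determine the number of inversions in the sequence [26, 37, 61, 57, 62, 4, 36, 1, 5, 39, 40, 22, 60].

Count, for each position, how many later elements it exceeds:
26 → 4, 1, 5, 22 → 4
37 → 4, 36, 1, 5, 22 → 5
61 → 57, 4, 36, 1, 5, 39, 40, 22, 60 → 9
57 → 4, 36, 1, 5, 39, 40, 22 → 7
62 → 4, 36, 1, 5, 39, 40, 22, 60 → 8
4 → 1 → 1
36 → 1, 5, 22 → 3
1 → none → 0
5 → none → 0
39 → 22 → 1
40 → 22 → 1
22 → none → 0
60 → none → 0
Sum: 4 + 5 + 9 + 7 + 8 + 1 + 3 + 0 + 0 + 1 + 1 + 0 + 0 = 39

There are 39 inversions.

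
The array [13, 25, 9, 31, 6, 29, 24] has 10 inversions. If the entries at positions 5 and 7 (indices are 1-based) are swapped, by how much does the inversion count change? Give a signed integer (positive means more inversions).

Positions 5 and 7 hold 6 and 24; after swapping, the array is [13, 25, 9, 31, 24, 29, 6].
Count, for each position, how many later elements it exceeds:
13: 2
25: 3
9: 1
31: 3
24: 1
29: 1
6: 0
Sum: 2 + 3 + 1 + 3 + 1 + 1 + 0 = 11
Change: 11 − 10 = +1

+1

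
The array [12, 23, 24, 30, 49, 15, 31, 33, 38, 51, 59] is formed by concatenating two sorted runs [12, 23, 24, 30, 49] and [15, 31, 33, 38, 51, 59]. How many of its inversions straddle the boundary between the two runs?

Count, for every r in R, how many entries of L exceed r:
r = 15: 23, 24, 30, 49 → 4
r = 31: 49 → 1
r = 33: 49 → 1
r = 38: 49 → 1
r = 51: none → 0
r = 59: none → 0
Cross-inversions: 4 + 1 + 1 + 1 + 0 + 0 = 7

7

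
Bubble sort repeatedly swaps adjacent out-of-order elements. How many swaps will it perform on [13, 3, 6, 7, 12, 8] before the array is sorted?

6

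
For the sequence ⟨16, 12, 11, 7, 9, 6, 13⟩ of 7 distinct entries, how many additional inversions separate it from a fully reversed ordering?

6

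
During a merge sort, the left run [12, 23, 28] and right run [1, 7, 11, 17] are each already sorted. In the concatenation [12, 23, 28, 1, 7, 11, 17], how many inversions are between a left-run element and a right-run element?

There are 11 cross-inversions.

Count, for every r in R, how many entries of L exceed r:
r = 1: 12, 23, 28 → 3
r = 7: 12, 23, 28 → 3
r = 11: 12, 23, 28 → 3
r = 17: 23, 28 → 2
Cross-inversions: 3 + 3 + 3 + 2 = 11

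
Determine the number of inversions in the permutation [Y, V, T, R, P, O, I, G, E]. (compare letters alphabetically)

Inversions: 36

Element-by-element contributions:
Y → V, T, R, P, O, I, G, E → 8
V → T, R, P, O, I, G, E → 7
T → R, P, O, I, G, E → 6
R → P, O, I, G, E → 5
P → O, I, G, E → 4
O → I, G, E → 3
I → G, E → 2
G → E → 1
E → none → 0
Sum: 8 + 7 + 6 + 5 + 4 + 3 + 2 + 1 + 0 = 36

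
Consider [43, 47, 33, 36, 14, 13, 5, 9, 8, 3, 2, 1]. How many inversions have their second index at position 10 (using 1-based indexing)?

9 such elements

The element at index 10 is 3.
Elements before it: 43, 47, 33, 36, 14, 13, 5, 9, 8
Those larger than 3: 43, 47, 33, 36, 14, 13, 5, 9, 8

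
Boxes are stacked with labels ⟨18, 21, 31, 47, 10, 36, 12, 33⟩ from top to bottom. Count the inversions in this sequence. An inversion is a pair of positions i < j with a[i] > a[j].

12

Count, for each position, how many later elements it exceeds:
18 → 10, 12 → 2
21 → 10, 12 → 2
31 → 10, 12 → 2
47 → 10, 36, 12, 33 → 4
10 → none → 0
36 → 12, 33 → 2
12 → none → 0
33 → none → 0
Sum: 2 + 2 + 2 + 4 + 0 + 2 + 0 + 0 = 12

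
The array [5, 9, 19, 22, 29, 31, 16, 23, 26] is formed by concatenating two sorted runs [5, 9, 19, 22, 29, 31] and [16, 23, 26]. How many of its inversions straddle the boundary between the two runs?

8

Count, for every r in R, how many entries of L exceed r:
r = 16: 19, 22, 29, 31 → 4
r = 23: 29, 31 → 2
r = 26: 29, 31 → 2
Cross-inversions: 4 + 2 + 2 = 8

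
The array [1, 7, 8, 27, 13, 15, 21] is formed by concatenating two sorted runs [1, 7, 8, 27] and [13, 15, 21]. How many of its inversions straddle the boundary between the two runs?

There are 3 cross-inversions.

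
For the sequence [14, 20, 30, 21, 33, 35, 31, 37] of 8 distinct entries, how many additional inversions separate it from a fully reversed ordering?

25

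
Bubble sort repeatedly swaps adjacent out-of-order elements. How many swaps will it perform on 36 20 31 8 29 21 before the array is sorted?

10 swaps

The minimum number of adjacent swaps to sort an array equals its inversion count, since every such swap removes exactly one inversion.
Count inversions — for each element, later elements that are smaller:
36: 20, 31, 8, 29, 21 → 5
20: 8 → 1
31: 8, 29, 21 → 3
8: none → 0
29: 21 → 1
21: none → 0
Total inversions: 5 + 1 + 3 + 0 + 1 + 0 = 10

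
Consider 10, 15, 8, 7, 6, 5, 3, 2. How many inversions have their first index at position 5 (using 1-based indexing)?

The element at index 5 is 6.
Elements after it: 5, 3, 2
Those smaller than 6: 5, 3, 2

3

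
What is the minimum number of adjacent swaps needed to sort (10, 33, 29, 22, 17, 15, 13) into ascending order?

The minimum number of adjacent swaps to sort an array equals its inversion count, since every such swap removes exactly one inversion.
Count inversions — for each element, later elements that are smaller:
10: none → 0
33: 29, 22, 17, 15, 13 → 5
29: 22, 17, 15, 13 → 4
22: 17, 15, 13 → 3
17: 15, 13 → 2
15: 13 → 1
13: none → 0
Total inversions: 0 + 5 + 4 + 3 + 2 + 1 + 0 = 15

15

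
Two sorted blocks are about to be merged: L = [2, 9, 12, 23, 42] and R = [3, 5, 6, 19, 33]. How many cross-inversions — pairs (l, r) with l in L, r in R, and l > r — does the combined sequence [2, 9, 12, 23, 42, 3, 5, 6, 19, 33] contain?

15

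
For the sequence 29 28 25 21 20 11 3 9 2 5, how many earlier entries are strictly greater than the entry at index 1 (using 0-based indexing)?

The element at index 1 is 28.
Elements before it: 29
Those larger than 28: 29

1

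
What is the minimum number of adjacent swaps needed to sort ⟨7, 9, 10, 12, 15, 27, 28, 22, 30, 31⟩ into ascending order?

Swaps: 2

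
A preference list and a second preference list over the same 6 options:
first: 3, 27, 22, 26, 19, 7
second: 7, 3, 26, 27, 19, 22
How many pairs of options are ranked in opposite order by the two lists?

Assign each item its position (1..6) in the first ordering, then rewrite the second ordering as that position sequence:
positions: 3→1, 27→2, 22→3, 26→4, 19→5, 7→6
second ordering as positions: [6, 1, 4, 2, 5, 3]
Discordant pairs = inversions in this position sequence.
6: 1, 4, 2, 5, 3 → 5
1: 0
4: 2, 3 → 2
2: 0
5: 3 → 1
3: 0
Total: 5 + 0 + 2 + 0 + 1 + 0 = 8

There are 8 pairs.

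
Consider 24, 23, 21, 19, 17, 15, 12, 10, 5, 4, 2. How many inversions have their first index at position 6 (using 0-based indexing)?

The element at index 6 is 12.
Elements after it: 10, 5, 4, 2
Those smaller than 12: 10, 5, 4, 2

4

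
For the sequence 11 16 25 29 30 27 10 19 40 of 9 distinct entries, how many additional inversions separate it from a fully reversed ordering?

24 inversions short

Maximum inversions for 9 distinct elements is C(9, 2) = 9·8/2 = 36.
Current inversions — for each element, count later smaller elements:
11: 1
16: 1
25: 2
29: 3
30: 3
27: 2
10: 0
19: 0
40: 0
Current total: 1 + 1 + 2 + 3 + 3 + 2 + 0 + 0 + 0 = 12
Shortfall: 36 − 12 = 24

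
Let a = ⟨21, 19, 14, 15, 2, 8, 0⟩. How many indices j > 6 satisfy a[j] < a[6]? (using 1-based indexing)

1

The element at index 6 is 8.
Elements after it: 0
Those smaller than 8: 0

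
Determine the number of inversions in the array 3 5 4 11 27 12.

There are 2 inversions.

Out-of-order index pairs (1-indexed):
(2,3): 5 > 4
(5,6): 27 > 12
That's 2 pairs.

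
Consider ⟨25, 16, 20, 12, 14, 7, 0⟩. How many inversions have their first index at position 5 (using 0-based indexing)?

1 such element

The element at index 5 is 7.
Elements after it: 0
Those smaller than 7: 0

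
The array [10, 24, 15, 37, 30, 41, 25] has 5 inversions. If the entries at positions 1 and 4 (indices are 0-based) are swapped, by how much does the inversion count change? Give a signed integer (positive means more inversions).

Positions 1 and 4 hold 24 and 30; after swapping, the array is [10, 30, 15, 37, 24, 41, 25].
Element-by-element contributions:
10: 0
30: 3
15: 0
37: 2
24: 0
41: 1
25: 0
Sum: 0 + 3 + 0 + 2 + 0 + 1 + 0 = 6
Change: 6 − 5 = +1

+1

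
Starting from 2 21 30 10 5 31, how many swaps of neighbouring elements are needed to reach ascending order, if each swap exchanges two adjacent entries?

The minimum number of adjacent swaps to sort an array equals its inversion count, since every such swap removes exactly one inversion.
Count inversions — for each element, later elements that are smaller:
2: none → 0
21: 10, 5 → 2
30: 10, 5 → 2
10: 5 → 1
5: none → 0
31: none → 0
Total inversions: 0 + 2 + 2 + 1 + 0 + 0 = 5

5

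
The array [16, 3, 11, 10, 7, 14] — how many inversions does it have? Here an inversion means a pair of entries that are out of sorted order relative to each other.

8 inversions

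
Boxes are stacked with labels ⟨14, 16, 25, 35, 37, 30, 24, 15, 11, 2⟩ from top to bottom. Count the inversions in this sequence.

29

Sweep left to right; for each value list the smaller values that follow it:
14 → 11, 2 → 2
16 → 15, 11, 2 → 3
25 → 24, 15, 11, 2 → 4
35 → 30, 24, 15, 11, 2 → 5
37 → 30, 24, 15, 11, 2 → 5
30 → 24, 15, 11, 2 → 4
24 → 15, 11, 2 → 3
15 → 11, 2 → 2
11 → 2 → 1
2 → none → 0
Sum: 2 + 3 + 4 + 5 + 5 + 4 + 3 + 2 + 1 + 0 = 29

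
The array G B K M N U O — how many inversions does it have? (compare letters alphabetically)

2

Listing every pair i<j with a[i]>a[j] (using 1-based positions):
(1,2): G > B
(6,7): U > O
That's 2 pairs.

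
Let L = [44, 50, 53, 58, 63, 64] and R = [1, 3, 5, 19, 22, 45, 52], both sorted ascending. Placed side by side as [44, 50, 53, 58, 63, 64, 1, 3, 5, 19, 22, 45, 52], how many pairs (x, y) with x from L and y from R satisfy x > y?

Count, for every r in R, how many entries of L exceed r:
r = 1: 44, 50, 53, 58, 63, 64 → 6
r = 3: 44, 50, 53, 58, 63, 64 → 6
r = 5: 44, 50, 53, 58, 63, 64 → 6
r = 19: 44, 50, 53, 58, 63, 64 → 6
r = 22: 44, 50, 53, 58, 63, 64 → 6
r = 45: 50, 53, 58, 63, 64 → 5
r = 52: 53, 58, 63, 64 → 4
Cross-inversions: 6 + 6 + 6 + 6 + 6 + 5 + 4 = 39

There are 39 split inversions.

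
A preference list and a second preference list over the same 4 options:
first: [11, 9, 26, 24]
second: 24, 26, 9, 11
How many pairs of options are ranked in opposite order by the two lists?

6 pairs

Assign each item its position (1..4) in the first ordering, then rewrite the second ordering as that position sequence:
positions: 11→1, 9→2, 26→3, 24→4
second ordering as positions: [4, 3, 2, 1]
Discordant pairs = inversions in this position sequence.
4: 3, 2, 1 → 3
3: 2, 1 → 2
2: 1 → 1
1: 0
Total: 3 + 2 + 1 + 0 = 6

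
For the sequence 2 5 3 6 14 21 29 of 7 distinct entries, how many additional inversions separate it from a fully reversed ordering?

Maximum inversions for 7 distinct elements is C(7, 2) = 7·6/2 = 21.
Current inversions — for each element, count later smaller elements:
2: 0
5: 1
3: 0
6: 0
14: 0
21: 0
29: 0
Current total: 0 + 1 + 0 + 0 + 0 + 0 + 0 = 1
Shortfall: 21 − 1 = 20

20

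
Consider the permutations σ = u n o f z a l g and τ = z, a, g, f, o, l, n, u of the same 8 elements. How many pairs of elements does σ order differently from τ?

21

Assign each item its position (1..8) in the first ordering, then rewrite the second ordering as that position sequence:
positions: u→1, n→2, o→3, f→4, z→5, a→6, l→7, g→8
second ordering as positions: [5, 6, 8, 4, 3, 7, 2, 1]
Discordant pairs = inversions in this position sequence.
5: 4, 3, 2, 1 → 4
6: 4, 3, 2, 1 → 4
8: 4, 3, 7, 2, 1 → 5
4: 3, 2, 1 → 3
3: 2, 1 → 2
7: 2, 1 → 2
2: 1 → 1
1: 0
Total: 4 + 4 + 5 + 3 + 2 + 2 + 1 + 0 = 21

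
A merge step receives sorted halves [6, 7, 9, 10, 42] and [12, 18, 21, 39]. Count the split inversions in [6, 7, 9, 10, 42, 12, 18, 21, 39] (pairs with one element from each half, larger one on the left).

4

For each element r of the right run, count left-run elements greater than r:
r = 12: 42 → 1
r = 18: 42 → 1
r = 21: 42 → 1
r = 39: 42 → 1
Cross-inversions: 1 + 1 + 1 + 1 = 4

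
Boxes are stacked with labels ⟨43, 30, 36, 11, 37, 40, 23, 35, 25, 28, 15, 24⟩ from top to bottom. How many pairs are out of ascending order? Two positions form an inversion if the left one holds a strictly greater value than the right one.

Count, for each position, how many later elements it exceeds:
43 → 30, 36, 11, 37, 40, 23, 35, 25, 28, 15, 24 → 11
30 → 11, 23, 25, 28, 15, 24 → 6
36 → 11, 23, 35, 25, 28, 15, 24 → 7
11 → none → 0
37 → 23, 35, 25, 28, 15, 24 → 6
40 → 23, 35, 25, 28, 15, 24 → 6
23 → 15 → 1
35 → 25, 28, 15, 24 → 4
25 → 15, 24 → 2
28 → 15, 24 → 2
15 → none → 0
24 → none → 0
Sum: 11 + 6 + 7 + 0 + 6 + 6 + 1 + 4 + 2 + 2 + 0 + 0 = 45

45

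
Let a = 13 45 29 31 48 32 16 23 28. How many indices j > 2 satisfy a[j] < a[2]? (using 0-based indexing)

The element at index 2 is 29.
Elements after it: 31, 48, 32, 16, 23, 28
Those smaller than 29: 16, 23, 28

3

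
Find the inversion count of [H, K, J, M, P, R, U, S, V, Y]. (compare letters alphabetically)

Count, for each position, how many later elements it exceeds:
H → none → 0
K → J → 1
J → none → 0
M → none → 0
P → none → 0
R → none → 0
U → S → 1
S → none → 0
V → none → 0
Y → none → 0
Sum: 0 + 1 + 0 + 0 + 0 + 0 + 1 + 0 + 0 + 0 = 2

2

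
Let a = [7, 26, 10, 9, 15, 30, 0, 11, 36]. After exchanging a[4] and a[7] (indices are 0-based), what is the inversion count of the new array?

12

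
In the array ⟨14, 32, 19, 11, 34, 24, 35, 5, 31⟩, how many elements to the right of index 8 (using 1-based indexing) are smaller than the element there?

0 such elements

The element at index 8 is 5.
Elements after it: 31
None of them are smaller than 5.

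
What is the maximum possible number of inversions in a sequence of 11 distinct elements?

A reversed (strictly descending) arrangement makes every pair an inversion, giving C(11, 2) inversions.
C(11, 2) = 11·10/2 = 55

55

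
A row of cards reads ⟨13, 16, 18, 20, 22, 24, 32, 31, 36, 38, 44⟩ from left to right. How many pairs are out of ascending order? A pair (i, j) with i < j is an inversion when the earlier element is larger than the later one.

1 inversion

Sweep left to right; for each value list the smaller values that follow it:
13 → none → 0
16 → none → 0
18 → none → 0
20 → none → 0
22 → none → 0
24 → none → 0
32 → 31 → 1
31 → none → 0
36 → none → 0
38 → none → 0
44 → none → 0
Sum: 0 + 0 + 0 + 0 + 0 + 0 + 1 + 0 + 0 + 0 + 0 = 1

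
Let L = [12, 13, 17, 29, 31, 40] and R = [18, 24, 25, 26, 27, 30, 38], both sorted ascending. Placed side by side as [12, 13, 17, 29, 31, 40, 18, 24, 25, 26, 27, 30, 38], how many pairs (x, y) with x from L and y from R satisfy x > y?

18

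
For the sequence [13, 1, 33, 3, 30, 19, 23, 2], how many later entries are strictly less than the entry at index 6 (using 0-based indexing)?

The element at index 6 is 23.
Elements after it: 2
Those smaller than 23: 2

1 such element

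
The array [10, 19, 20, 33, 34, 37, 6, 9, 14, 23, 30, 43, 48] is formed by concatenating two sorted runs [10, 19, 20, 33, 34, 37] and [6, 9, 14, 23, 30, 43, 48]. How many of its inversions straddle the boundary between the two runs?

For each element r of the right run, count left-run elements greater than r:
r = 6: 10, 19, 20, 33, 34, 37 → 6
r = 9: 10, 19, 20, 33, 34, 37 → 6
r = 14: 19, 20, 33, 34, 37 → 5
r = 23: 33, 34, 37 → 3
r = 30: 33, 34, 37 → 3
r = 43: none → 0
r = 48: none → 0
Cross-inversions: 6 + 6 + 5 + 3 + 3 + 0 + 0 = 23

23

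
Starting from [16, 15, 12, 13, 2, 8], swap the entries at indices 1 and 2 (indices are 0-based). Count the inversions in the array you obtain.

Positions 1 and 2 hold 15 and 12; after swapping, the array is [16, 12, 15, 13, 2, 8].
Element-by-element contributions:
16 → 12, 15, 13, 2, 8 → 5
12 → 2, 8 → 2
15 → 13, 2, 8 → 3
13 → 2, 8 → 2
2 → none → 0
8 → none → 0
Sum: 5 + 2 + 3 + 2 + 0 + 0 = 12

12 inversions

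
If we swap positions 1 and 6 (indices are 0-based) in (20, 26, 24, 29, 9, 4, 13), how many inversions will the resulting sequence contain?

There are 11 inversions.

Positions 1 and 6 hold 26 and 13; after swapping, the array is [20, 13, 24, 29, 9, 4, 26].
Sweep left to right; for each value list the smaller values that follow it:
20: 3
13: 2
24: 2
29: 3
9: 1
4: 0
26: 0
Sum: 3 + 2 + 2 + 3 + 1 + 0 + 0 = 11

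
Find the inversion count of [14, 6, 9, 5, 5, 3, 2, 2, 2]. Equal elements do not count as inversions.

There are 31 inversions.

For each element, count later entries that are smaller:
14 → 6, 9, 5, 5, 3, 2, 2, 2 → 8
6 → 5, 5, 3, 2, 2, 2 → 6
9 → 5, 5, 3, 2, 2, 2 → 6
5 → 3, 2, 2, 2 → 4
5 → 3, 2, 2, 2 → 4
3 → 2, 2, 2 → 3
2 → none → 0
2 → none → 0
2 → none → 0
Sum: 8 + 6 + 6 + 4 + 4 + 3 + 0 + 0 + 0 = 31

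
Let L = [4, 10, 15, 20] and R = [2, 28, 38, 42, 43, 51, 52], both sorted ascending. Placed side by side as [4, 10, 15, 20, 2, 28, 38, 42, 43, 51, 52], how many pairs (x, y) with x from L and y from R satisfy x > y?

Take each right-half value and tally the left-half values above it:
r = 2: 4, 10, 15, 20 → 4
r = 28: none → 0
r = 38: none → 0
r = 42: none → 0
r = 43: none → 0
r = 51: none → 0
r = 52: none → 0
Cross-inversions: 4 + 0 + 0 + 0 + 0 + 0 + 0 = 4

4 split inversions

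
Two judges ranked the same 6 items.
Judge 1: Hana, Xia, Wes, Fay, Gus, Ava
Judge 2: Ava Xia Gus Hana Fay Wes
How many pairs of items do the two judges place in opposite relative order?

10

Assign each item its position (1..6) in the first ordering, then rewrite the second ordering as that position sequence:
positions: Hana→1, Xia→2, Wes→3, Fay→4, Gus→5, Ava→6
second ordering as positions: [6, 2, 5, 1, 4, 3]
Discordant pairs = inversions in this position sequence.
6: 2, 5, 1, 4, 3 → 5
2: 1 → 1
5: 1, 4, 3 → 3
1: 0
4: 3 → 1
3: 0
Total: 5 + 1 + 3 + 0 + 1 + 0 = 10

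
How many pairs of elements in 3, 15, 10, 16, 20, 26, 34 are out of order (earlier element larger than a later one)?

1 inversion

Listing every pair i<j with a[i]>a[j] (using 1-based positions):
(2,3): 15 > 10
That's 1 pair.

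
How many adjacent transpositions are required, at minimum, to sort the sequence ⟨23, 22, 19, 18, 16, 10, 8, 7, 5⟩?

36 swaps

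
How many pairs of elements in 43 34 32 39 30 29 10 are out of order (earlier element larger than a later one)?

19 out-of-order pairs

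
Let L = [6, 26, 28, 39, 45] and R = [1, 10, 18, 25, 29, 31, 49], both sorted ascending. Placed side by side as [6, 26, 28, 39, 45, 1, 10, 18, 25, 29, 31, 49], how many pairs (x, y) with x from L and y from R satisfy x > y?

Take each right-half value and tally the left-half values above it:
r = 1: 6, 26, 28, 39, 45 → 5
r = 10: 26, 28, 39, 45 → 4
r = 18: 26, 28, 39, 45 → 4
r = 25: 26, 28, 39, 45 → 4
r = 29: 39, 45 → 2
r = 31: 39, 45 → 2
r = 49: none → 0
Cross-inversions: 5 + 4 + 4 + 4 + 2 + 2 + 0 = 21

Split inversions: 21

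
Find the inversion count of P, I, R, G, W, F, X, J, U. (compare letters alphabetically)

15 inversions

Count, for each position, how many later elements it exceeds:
P: 4
I: 2
R: 3
G: 1
W: 3
F: 0
X: 2
J: 0
U: 0
Sum: 4 + 2 + 3 + 1 + 3 + 0 + 2 + 0 + 0 = 15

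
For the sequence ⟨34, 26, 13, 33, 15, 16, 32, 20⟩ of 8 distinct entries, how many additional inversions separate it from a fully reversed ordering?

12

Maximum inversions for 8 distinct elements is C(8, 2) = 8·7/2 = 28.
Current inversions — for each element, count later smaller elements:
34: 7
26: 4
13: 0
33: 4
15: 0
16: 0
32: 1
20: 0
Current total: 7 + 4 + 0 + 4 + 0 + 0 + 1 + 0 = 16
Shortfall: 28 − 16 = 12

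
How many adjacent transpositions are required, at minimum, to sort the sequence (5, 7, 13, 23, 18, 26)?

1

Minimum adjacent swaps = number of inversions (each swap of adjacent out-of-order elements removes one inversion and no swap can remove more).
Count inversions — for each element, later elements that are smaller:
5: none → 0
7: none → 0
13: none → 0
23: 18 → 1
18: none → 0
26: none → 0
Total inversions: 0 + 0 + 0 + 1 + 0 + 0 = 1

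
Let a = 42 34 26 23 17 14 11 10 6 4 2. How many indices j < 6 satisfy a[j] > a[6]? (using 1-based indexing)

The element at index 6 is 14.
Elements before it: 42, 34, 26, 23, 17
Those larger than 14: 42, 34, 26, 23, 17

5 such elements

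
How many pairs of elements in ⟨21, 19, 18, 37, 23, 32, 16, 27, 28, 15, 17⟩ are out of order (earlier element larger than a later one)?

32

Count, for each position, how many later elements it exceeds:
21 → 19, 18, 16, 15, 17 → 5
19 → 18, 16, 15, 17 → 4
18 → 16, 15, 17 → 3
37 → 23, 32, 16, 27, 28, 15, 17 → 7
23 → 16, 15, 17 → 3
32 → 16, 27, 28, 15, 17 → 5
16 → 15 → 1
27 → 15, 17 → 2
28 → 15, 17 → 2
15 → none → 0
17 → none → 0
Sum: 5 + 4 + 3 + 7 + 3 + 5 + 1 + 2 + 2 + 0 + 0 = 32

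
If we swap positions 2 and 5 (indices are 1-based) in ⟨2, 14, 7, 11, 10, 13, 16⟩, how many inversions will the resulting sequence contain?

2 inversions

Positions 2 and 5 hold 14 and 10; after swapping, the array is [2, 10, 7, 11, 14, 13, 16].
Sweep left to right; for each value list the smaller values that follow it:
2 → none → 0
10 → 7 → 1
7 → none → 0
11 → none → 0
14 → 13 → 1
13 → none → 0
16 → none → 0
Sum: 0 + 1 + 0 + 0 + 1 + 0 + 0 = 2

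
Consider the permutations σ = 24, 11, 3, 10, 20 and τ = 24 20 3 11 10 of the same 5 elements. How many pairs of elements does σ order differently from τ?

Assign each item its position (1..5) in the first ordering, then rewrite the second ordering as that position sequence:
positions: 24→1, 11→2, 3→3, 10→4, 20→5
second ordering as positions: [1, 5, 3, 2, 4]
Discordant pairs = inversions in this position sequence.
1: 0
5: 3, 2, 4 → 3
3: 2 → 1
2: 0
4: 0
Total: 0 + 3 + 1 + 0 + 0 = 4

4 discordant pairs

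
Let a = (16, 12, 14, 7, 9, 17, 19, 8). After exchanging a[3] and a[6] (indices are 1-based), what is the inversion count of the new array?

Positions 3 and 6 hold 14 and 17; after swapping, the array is [16, 12, 17, 7, 9, 14, 19, 8].
For each element, count later entries that are smaller:
16 → 12, 7, 9, 14, 8 → 5
12 → 7, 9, 8 → 3
17 → 7, 9, 14, 8 → 4
7 → none → 0
9 → 8 → 1
14 → 8 → 1
19 → 8 → 1
8 → none → 0
Sum: 5 + 3 + 4 + 0 + 1 + 1 + 1 + 0 = 15

15 inversions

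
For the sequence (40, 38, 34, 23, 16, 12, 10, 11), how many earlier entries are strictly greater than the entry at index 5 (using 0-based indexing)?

5

The element at index 5 is 12.
Elements before it: 40, 38, 34, 23, 16
Those larger than 12: 40, 38, 34, 23, 16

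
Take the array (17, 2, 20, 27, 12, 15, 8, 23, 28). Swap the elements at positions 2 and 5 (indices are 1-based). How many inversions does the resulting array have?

Positions 2 and 5 hold 2 and 12; after swapping, the array is [17, 12, 20, 27, 2, 15, 8, 23, 28].
For each element, count later entries that are smaller:
17 → 12, 2, 15, 8 → 4
12 → 2, 8 → 2
20 → 2, 15, 8 → 3
27 → 2, 15, 8, 23 → 4
2 → none → 0
15 → 8 → 1
8 → none → 0
23 → none → 0
28 → none → 0
Sum: 4 + 2 + 3 + 4 + 0 + 1 + 0 + 0 + 0 = 14

There are 14 inversions.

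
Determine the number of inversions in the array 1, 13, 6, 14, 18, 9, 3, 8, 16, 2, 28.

22 out-of-order pairs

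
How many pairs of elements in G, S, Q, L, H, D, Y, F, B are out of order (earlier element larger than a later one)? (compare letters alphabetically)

Count, for each position, how many later elements it exceeds:
G: 3
S: 6
Q: 5
L: 4
H: 3
D: 1
Y: 2
F: 1
B: 0
Sum: 3 + 6 + 5 + 4 + 3 + 1 + 2 + 1 + 0 = 25

25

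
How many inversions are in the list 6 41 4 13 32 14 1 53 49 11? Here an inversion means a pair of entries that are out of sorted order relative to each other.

19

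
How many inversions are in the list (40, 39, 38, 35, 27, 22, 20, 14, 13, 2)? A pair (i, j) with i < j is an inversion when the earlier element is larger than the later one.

45

For each element, count later entries that are smaller:
40 → 39, 38, 35, 27, 22, 20, 14, 13, 2 → 9
39 → 38, 35, 27, 22, 20, 14, 13, 2 → 8
38 → 35, 27, 22, 20, 14, 13, 2 → 7
35 → 27, 22, 20, 14, 13, 2 → 6
27 → 22, 20, 14, 13, 2 → 5
22 → 20, 14, 13, 2 → 4
20 → 14, 13, 2 → 3
14 → 13, 2 → 2
13 → 2 → 1
2 → none → 0
Sum: 9 + 8 + 7 + 6 + 5 + 4 + 3 + 2 + 1 + 0 = 45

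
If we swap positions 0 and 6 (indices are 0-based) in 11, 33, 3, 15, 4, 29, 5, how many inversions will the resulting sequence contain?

Positions 0 and 6 hold 11 and 5; after swapping, the array is [5, 33, 3, 15, 4, 29, 11].
Sweep left to right; for each value list the smaller values that follow it:
5 → 3, 4 → 2
33 → 3, 15, 4, 29, 11 → 5
3 → none → 0
15 → 4, 11 → 2
4 → none → 0
29 → 11 → 1
11 → none → 0
Sum: 2 + 5 + 0 + 2 + 0 + 1 + 0 = 10

10 inversions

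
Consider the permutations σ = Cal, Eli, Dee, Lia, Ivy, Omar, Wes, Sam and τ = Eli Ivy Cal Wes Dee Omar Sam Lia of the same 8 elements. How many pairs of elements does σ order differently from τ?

Assign each item its position (1..8) in the first ordering, then rewrite the second ordering as that position sequence:
positions: Cal→1, Eli→2, Dee→3, Lia→4, Ivy→5, Omar→6, Wes→7, Sam→8
second ordering as positions: [2, 5, 1, 7, 3, 6, 8, 4]
Discordant pairs = inversions in this position sequence.
2: 1 → 1
5: 1, 3, 4 → 3
1: 0
7: 3, 6, 4 → 3
3: 0
6: 4 → 1
8: 4 → 1
4: 0
Total: 1 + 3 + 0 + 3 + 0 + 1 + 1 + 0 = 9

9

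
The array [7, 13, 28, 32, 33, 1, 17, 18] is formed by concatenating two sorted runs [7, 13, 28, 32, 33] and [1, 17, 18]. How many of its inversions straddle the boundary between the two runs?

11

Take each right-half value and tally the left-half values above it:
r = 1: 7, 13, 28, 32, 33 → 5
r = 17: 28, 32, 33 → 3
r = 18: 28, 32, 33 → 3
Cross-inversions: 5 + 3 + 3 = 11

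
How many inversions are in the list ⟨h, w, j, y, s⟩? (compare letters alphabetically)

3

Inversion pairs (indices are 0-based):
(1,2): w > j
(1,4): w > s
(3,4): y > s
That's 3 pairs.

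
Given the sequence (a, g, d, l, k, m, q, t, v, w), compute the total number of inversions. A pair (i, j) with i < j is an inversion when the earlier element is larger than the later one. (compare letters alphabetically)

2

Element-by-element contributions:
a: 0
g: 1
d: 0
l: 1
k: 0
m: 0
q: 0
t: 0
v: 0
w: 0
Sum: 0 + 1 + 0 + 1 + 0 + 0 + 0 + 0 + 0 + 0 = 2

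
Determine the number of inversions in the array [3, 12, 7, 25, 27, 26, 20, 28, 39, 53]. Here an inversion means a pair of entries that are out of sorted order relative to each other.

Element-by-element contributions:
3: 0
12: 1
7: 0
25: 1
27: 2
26: 1
20: 0
28: 0
39: 0
53: 0
Sum: 0 + 1 + 0 + 1 + 2 + 1 + 0 + 0 + 0 + 0 = 5

5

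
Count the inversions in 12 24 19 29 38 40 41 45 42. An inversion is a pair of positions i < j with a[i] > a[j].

Inversions: 2

Element-by-element contributions:
12 → none → 0
24 → 19 → 1
19 → none → 0
29 → none → 0
38 → none → 0
40 → none → 0
41 → none → 0
45 → 42 → 1
42 → none → 0
Sum: 0 + 1 + 0 + 0 + 0 + 0 + 0 + 1 + 0 = 2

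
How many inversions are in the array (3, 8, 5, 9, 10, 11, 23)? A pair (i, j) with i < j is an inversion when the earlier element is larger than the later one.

Listing every pair i<j with a[i]>a[j] (using 0-based positions):
(1,2): 8 > 5
That's 1 pair.

1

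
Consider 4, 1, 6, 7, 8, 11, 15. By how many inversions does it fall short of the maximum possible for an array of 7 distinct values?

20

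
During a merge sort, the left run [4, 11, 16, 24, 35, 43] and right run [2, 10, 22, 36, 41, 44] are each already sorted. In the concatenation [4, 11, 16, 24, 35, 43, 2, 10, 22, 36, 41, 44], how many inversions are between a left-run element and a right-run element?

For each element r of the right run, count left-run elements greater than r:
r = 2: 4, 11, 16, 24, 35, 43 → 6
r = 10: 11, 16, 24, 35, 43 → 5
r = 22: 24, 35, 43 → 3
r = 36: 43 → 1
r = 41: 43 → 1
r = 44: none → 0
Cross-inversions: 6 + 5 + 3 + 1 + 1 + 0 = 16

16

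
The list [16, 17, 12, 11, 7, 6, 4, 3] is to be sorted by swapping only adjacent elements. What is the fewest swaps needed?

Minimum adjacent swaps = number of inversions (each swap of adjacent out-of-order elements removes one inversion and no swap can remove more).
Count inversions — for each element, later elements that are smaller:
16: 12, 11, 7, 6, 4, 3 → 6
17: 12, 11, 7, 6, 4, 3 → 6
12: 11, 7, 6, 4, 3 → 5
11: 7, 6, 4, 3 → 4
7: 6, 4, 3 → 3
6: 4, 3 → 2
4: 3 → 1
3: none → 0
Total inversions: 6 + 6 + 5 + 4 + 3 + 2 + 1 + 0 = 27

27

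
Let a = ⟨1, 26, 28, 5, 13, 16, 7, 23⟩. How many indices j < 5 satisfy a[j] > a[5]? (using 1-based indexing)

The element at index 5 is 13.
Elements before it: 1, 26, 28, 5
Those larger than 13: 26, 28

2 such elements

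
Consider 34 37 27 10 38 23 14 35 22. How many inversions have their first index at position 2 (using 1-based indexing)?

The element at index 2 is 37.
Elements after it: 27, 10, 38, 23, 14, 35, 22
Those smaller than 37: 27, 10, 23, 14, 35, 22

6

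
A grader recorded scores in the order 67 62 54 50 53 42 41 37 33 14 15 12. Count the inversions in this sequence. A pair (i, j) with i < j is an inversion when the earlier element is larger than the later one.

64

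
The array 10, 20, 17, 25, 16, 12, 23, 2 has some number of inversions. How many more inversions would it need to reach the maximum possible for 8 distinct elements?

12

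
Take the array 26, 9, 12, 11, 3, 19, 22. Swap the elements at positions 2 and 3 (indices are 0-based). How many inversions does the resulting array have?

There are 9 inversions.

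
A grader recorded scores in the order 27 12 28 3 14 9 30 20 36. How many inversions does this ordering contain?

For each element, count later entries that are smaller:
27 → 12, 3, 14, 9, 20 → 5
12 → 3, 9 → 2
28 → 3, 14, 9, 20 → 4
3 → none → 0
14 → 9 → 1
9 → none → 0
30 → 20 → 1
20 → none → 0
36 → none → 0
Sum: 5 + 2 + 4 + 0 + 1 + 0 + 1 + 0 + 0 = 13

13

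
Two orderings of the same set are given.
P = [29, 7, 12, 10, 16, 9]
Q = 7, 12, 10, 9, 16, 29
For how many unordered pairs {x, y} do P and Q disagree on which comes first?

Disagreeing pairs: 6

Assign each item its position (1..6) in the first ordering, then rewrite the second ordering as that position sequence:
positions: 29→1, 7→2, 12→3, 10→4, 16→5, 9→6
second ordering as positions: [2, 3, 4, 6, 5, 1]
Discordant pairs = inversions in this position sequence.
2: 1 → 1
3: 1 → 1
4: 1 → 1
6: 5, 1 → 2
5: 1 → 1
1: 0
Total: 1 + 1 + 1 + 2 + 1 + 0 = 6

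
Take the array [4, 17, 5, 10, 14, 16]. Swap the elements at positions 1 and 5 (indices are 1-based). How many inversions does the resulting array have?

9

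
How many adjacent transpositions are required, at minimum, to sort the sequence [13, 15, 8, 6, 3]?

9 swaps

Each adjacent swap fixes exactly one inversion, so the minimum swap count equals the number of inversions.
Count inversions — for each element, later elements that are smaller:
13: 8, 6, 3 → 3
15: 8, 6, 3 → 3
8: 6, 3 → 2
6: 3 → 1
3: none → 0
Total inversions: 3 + 3 + 2 + 1 + 0 = 9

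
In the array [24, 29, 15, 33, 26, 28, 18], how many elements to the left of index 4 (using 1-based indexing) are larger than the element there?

The element at index 4 is 33.
Elements before it: 24, 29, 15
None of them are larger than 33.

0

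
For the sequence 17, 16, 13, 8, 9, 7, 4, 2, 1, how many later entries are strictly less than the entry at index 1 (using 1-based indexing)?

The element at index 1 is 17.
Elements after it: 16, 13, 8, 9, 7, 4, 2, 1
Those smaller than 17: 16, 13, 8, 9, 7, 4, 2, 1

8 such elements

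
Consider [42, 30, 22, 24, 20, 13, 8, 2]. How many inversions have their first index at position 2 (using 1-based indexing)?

6

The element at index 2 is 30.
Elements after it: 22, 24, 20, 13, 8, 2
Those smaller than 30: 22, 24, 20, 13, 8, 2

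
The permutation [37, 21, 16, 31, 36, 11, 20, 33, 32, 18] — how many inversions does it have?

26

Count, for each position, how many later elements it exceeds:
37 → 21, 16, 31, 36, 11, 20, 33, 32, 18 → 9
21 → 16, 11, 20, 18 → 4
16 → 11 → 1
31 → 11, 20, 18 → 3
36 → 11, 20, 33, 32, 18 → 5
11 → none → 0
20 → 18 → 1
33 → 32, 18 → 2
32 → 18 → 1
18 → none → 0
Sum: 9 + 4 + 1 + 3 + 5 + 0 + 1 + 2 + 1 + 0 = 26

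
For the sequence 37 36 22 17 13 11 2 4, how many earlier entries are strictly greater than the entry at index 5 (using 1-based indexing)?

The element at index 5 is 13.
Elements before it: 37, 36, 22, 17
Those larger than 13: 37, 36, 22, 17

4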